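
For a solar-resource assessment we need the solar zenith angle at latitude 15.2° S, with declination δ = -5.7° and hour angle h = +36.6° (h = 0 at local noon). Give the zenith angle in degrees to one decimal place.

θ_z = 37.2°

cos θ_z = sin φ sin δ + cos φ cos δ cos h = 0.026041 + 0.770901 = 0.796942.
θ_z = arccos(0.796942) = 37.2°.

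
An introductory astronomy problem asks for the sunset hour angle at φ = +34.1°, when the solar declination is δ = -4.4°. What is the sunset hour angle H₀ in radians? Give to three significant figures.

H₀ = 1.52 rad

cos H₀ = −tan φ · tan δ = −tan(+34.1°) × tan(-4.400°) = 0.0521, so H₀ = 1.5187 rad = 87.01°.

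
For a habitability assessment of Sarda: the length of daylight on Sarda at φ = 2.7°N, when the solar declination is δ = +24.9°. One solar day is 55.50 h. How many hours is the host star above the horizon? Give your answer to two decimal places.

28.14 h

cos H₀ = −tan φ · tan δ = −tan(+2.7°) × tan(+24.900°) = -0.0219, so H₀ = 1.5927 rad = 91.25°.
Daylight = 2H₀/(2π) × 55.50 h = (1.5927/π) × 55.50 = 28.14 h.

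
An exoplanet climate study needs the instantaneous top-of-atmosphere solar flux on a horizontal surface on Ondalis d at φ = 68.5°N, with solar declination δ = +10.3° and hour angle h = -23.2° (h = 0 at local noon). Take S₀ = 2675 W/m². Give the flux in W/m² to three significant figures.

cos θ_z = sin φ sin δ + cos φ cos δ cos h = 0.166361 + 0.331436 = 0.497797.
Flux = S₀ · cos θ_z = 2675 × 0.497797 = 1332 W/m².

1.33e+03 W/m²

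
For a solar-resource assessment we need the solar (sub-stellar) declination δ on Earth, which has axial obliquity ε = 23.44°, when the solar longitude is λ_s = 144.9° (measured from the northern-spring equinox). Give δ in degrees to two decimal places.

sin δ = sin ε · sin λ_s = sin 23.44° × sin 144.9° = 0.228730.
δ = arcsin(0.228730) = +13.22°.

δ = +13.22°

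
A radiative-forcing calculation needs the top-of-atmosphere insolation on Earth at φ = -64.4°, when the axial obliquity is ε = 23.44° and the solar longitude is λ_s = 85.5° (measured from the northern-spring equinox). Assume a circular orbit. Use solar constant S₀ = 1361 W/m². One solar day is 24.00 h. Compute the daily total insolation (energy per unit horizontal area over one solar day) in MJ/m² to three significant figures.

0.434 MJ/m²

Solar declination: sin δ = sin ε · sin λ_s = sin 23.44° × sin 85.5° = 0.39656, so δ = +23.363°.
cos H₀ = −tan(-64.4°) tan(+23.363°) = 0.9016, H₀ = 0.4473 rad.
Bracket: H₀ sin φ sin δ + cos φ cos δ sin H₀ = 0.4473×-0.90183×0.39656 + 0.43209×0.91801×0.43254 = -0.159968 + 0.171573 = 0.011605.
Q̄ = (S₀/π) × [bracket] = (1361/π) × 0.011605 = 5.0275 W/m².
Daily total = Q̄ × 24.00 h × 3600 s/h = 5.0275 × 24.00 × 3600 / 10⁶ = 0.4344 MJ/m².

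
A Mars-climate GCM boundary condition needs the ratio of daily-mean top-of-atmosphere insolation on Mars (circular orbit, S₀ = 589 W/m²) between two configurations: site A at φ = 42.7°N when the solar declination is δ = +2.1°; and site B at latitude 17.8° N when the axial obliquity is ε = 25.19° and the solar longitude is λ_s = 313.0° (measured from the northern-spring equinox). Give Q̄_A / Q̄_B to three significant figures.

Q̄_A / Q̄_B ≈ 1.02

— Configuration A (φ=+42.7°):
cos H₀ = −tan(+42.7°) tan(+2.100°) = -0.0338, H₀ = 1.6046 rad.
Bracket: H₀ sin φ sin δ + cos φ cos δ sin H₀ = 1.6046×0.67816×0.03664 + 0.73491×0.99933×0.99943 = 0.039871 + 0.733999 = 0.773870.
Q̄ = (S₀/π) × [bracket] = (589/π) × 0.773870 = 145.09 W/m².
— Configuration B (φ=+17.8°):
Solar declination: sin δ = sin ε · sin λ_s = sin 25.19° × sin 313.0° = -0.31128, so δ = -18.136°.
cos H₀ = −tan(+17.8°) tan(-18.136°) = 0.1052, H₀ = 1.4654 rad.
Bracket: H₀ sin φ sin δ + cos φ cos δ sin H₀ = 1.4654×0.30570×-0.31128 + 0.95213×0.95032×0.99445 = -0.139445 + 0.899806 = 0.760361.
Q̄ = (S₀/π) × [bracket] = (589/π) × 0.760361 = 142.56 W/m².
Ratio Q̄_A / Q̄_B = 145.09 / 142.56 = 1.018.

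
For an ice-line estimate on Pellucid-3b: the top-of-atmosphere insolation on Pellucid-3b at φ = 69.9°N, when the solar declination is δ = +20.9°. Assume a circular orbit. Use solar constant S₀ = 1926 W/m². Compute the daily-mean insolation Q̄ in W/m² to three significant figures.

cos H₀ = −tan(+69.9°) tan(+20.900°) = -1.0435 ≤ −1 ⇒ polar day, H₀ = π.
Bracket: H₀ sin φ sin δ + cos φ cos δ sin H₀ = 3.1416×0.93909×0.35674 + 0.34366×0.93420×0.00000 = 1.052470 + 0.000000 = 1.052470.
Q̄ = (S₀/π) × [bracket] = (1926/π) × 1.052470 = 645.2 W/m².

Q̄ ≈ 645 W/m²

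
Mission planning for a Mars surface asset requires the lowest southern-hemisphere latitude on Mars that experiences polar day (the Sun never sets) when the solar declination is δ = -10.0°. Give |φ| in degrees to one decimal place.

Polar day requires cos H₀ = −tan φ tan δ ≤ −1, i.e. tan φ tan δ ≥ 1.
The boundary is |tan φ| · |tan δ| = 1, so |φ| = 90° − |δ| = 90° − 10.0° = 80.0° in the southern hemisphere.

|φ| = 80.0°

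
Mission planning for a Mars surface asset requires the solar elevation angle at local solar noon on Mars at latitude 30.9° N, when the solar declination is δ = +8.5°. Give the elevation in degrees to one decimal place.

67.6°

At local noon the hour angle is zero, so the zenith angle equals |φ − δ| = |+30.9° − (+8.500°)| = 22.400°.
Elevation = 90° − 22.400° = 67.6°.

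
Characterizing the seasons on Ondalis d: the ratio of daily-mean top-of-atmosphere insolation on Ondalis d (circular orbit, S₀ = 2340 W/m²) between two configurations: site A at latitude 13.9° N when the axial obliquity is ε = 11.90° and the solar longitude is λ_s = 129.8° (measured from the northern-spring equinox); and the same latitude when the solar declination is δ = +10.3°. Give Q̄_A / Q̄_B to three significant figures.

— Configuration A (φ=+13.9°):
Solar declination: sin δ = sin ε · sin λ_s = sin 11.90° × sin 129.8° = 0.15842, so δ = +9.115°.
cos H₀ = −tan(+13.9°) tan(+9.115°) = -0.0397, H₀ = 1.6105 rad.
Bracket: H₀ sin φ sin δ + cos φ cos δ sin H₀ = 1.6105×0.24023×0.15842 + 0.97072×0.98737×0.99921 = 0.061291 + 0.957703 = 1.018994.
Q̄ = (S₀/π) × [bracket] = (2340/π) × 1.018994 = 758.99 W/m².
— Configuration B (φ=+13.9°):
cos H₀ = −tan(+13.9°) tan(+10.300°) = -0.0450, H₀ = 1.6158 rad.
Bracket: H₀ sin φ sin δ + cos φ cos δ sin H₀ = 1.6158×0.24023×0.17880 + 0.97072×0.98389×0.99899 = 0.069404 + 0.954117 = 1.023521.
Q̄ = (S₀/π) × [bracket] = (2340/π) × 1.023521 = 762.36 W/m².
Ratio Q̄_A / Q̄_B = 758.99 / 762.36 = 0.9956.

Q̄_A / Q̄_B ≈ 0.996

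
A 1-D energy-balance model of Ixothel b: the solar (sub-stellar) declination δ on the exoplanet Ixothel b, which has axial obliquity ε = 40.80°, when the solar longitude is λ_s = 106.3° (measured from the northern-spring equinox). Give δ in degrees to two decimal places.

sin δ = sin ε · sin λ_s = sin 40.80° × sin 106.3° = 0.627157.
δ = arcsin(0.627157) = +38.84°.

δ = +38.84°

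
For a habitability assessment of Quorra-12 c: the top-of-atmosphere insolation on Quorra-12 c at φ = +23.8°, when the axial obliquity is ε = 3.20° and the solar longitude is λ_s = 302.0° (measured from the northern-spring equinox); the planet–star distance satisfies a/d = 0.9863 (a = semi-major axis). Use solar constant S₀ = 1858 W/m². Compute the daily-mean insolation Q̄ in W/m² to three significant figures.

Solar declination: sin δ = sin ε · sin λ_s = sin 3.20° × sin 302.0° = -0.04734, so δ = -2.713°.
cos H₀ = −tan(+23.8°) tan(-2.713°) = 0.0209, H₀ = 1.5499 rad.
Bracket: H₀ sin φ sin δ + cos φ cos δ sin H₀ = 1.5499×0.40355×-0.04734 + 0.91496×0.99888×0.99978 = -0.029609 + 0.913734 = 0.884125.
Inverse-square distance factor (a/d)² = 0.9863² = 0.972788.
Q̄ = (S₀/π) × 0.972788 × [bracket] = (1858/π) × 0.972788 × 0.884125 = 508.7 W/m².

Q̄ ≈ 509 W/m²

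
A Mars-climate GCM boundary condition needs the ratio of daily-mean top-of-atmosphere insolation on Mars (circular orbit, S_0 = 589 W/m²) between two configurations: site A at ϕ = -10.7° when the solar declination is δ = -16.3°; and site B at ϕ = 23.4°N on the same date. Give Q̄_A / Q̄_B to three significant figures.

Q̄_A / Q̄_B ≈ 1.44

— Configuration A (ϕ=-10.7°):
cos h₀ = −tan(-10.7°) tan(-16.300°) = -0.0553, h₀ = 1.6261 rad.
Bracket: h₀ sin ϕ sin δ + cos ϕ cos δ sin h₀ = 1.6261×-0.18567×-0.28067 + 0.98261×0.95981×0.99847 = 0.084739 + 0.941676 = 1.026415.
Q̄ = (S_0/π) × [bracket] = (589/π) × 1.026415 = 192.44 W/m².
— Configuration B (ϕ=+23.4°):
cos h₀ = −tan(+23.4°) tan(-16.300°) = 0.1265, h₀ = 1.4439 rad.
Bracket: h₀ sin ϕ sin δ + cos ϕ cos δ sin h₀ = 1.4439×0.39715×-0.28067 + 0.91775×0.95981×0.99196 = -0.160949 + 0.873783 = 0.712834.
Q̄ = (S_0/π) × [bracket] = (589/π) × 0.712834 = 133.65 W/m².
Ratio Q̄_A / Q̄_B = 192.44 / 133.65 = 1.440.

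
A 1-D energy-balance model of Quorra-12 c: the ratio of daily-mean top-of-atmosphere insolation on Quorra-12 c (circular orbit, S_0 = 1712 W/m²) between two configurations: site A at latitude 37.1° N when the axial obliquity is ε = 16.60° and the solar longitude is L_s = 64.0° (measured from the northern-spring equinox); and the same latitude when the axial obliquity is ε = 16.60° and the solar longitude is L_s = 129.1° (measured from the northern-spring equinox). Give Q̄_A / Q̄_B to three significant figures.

— Configuration A (ϕ=+37.1°):
Solar declination: sin δ = sin ε · sin L_s = sin 16.60° × sin 64.0° = 0.25678, so δ = +14.879°.
cos h₀ = −tan(+37.1°) tan(+14.879°) = -0.2009, h₀ = 1.7731 rad.
Bracket: h₀ sin ϕ sin δ + cos ϕ cos δ sin h₀ = 1.7731×0.60321×0.25678 + 0.79758×0.96647×0.97960 = 0.274639 + 0.755112 = 1.029751.
Q̄ = (S_0/π) × [bracket] = (1712/π) × 1.029751 = 561.16 W/m².
— Configuration B (ϕ=+37.1°):
Solar declination: sin δ = sin ε · sin L_s = sin 16.60° × sin 129.1° = 0.22171, so δ = +12.809°.
cos h₀ = −tan(+37.1°) tan(+12.809°) = -0.1720, h₀ = 1.7436 rad.
Bracket: h₀ sin ϕ sin δ + cos ϕ cos δ sin h₀ = 1.7436×0.60321×0.22171 + 0.79758×0.97511×0.98510 = 0.233185 + 0.766140 = 0.999325.
Q̄ = (S_0/π) × [bracket] = (1712/π) × 0.999325 = 544.58 W/m².
Ratio Q̄_A / Q̄_B = 561.16 / 544.58 = 1.030.

Q̄_A / Q̄_B ≈ 1.03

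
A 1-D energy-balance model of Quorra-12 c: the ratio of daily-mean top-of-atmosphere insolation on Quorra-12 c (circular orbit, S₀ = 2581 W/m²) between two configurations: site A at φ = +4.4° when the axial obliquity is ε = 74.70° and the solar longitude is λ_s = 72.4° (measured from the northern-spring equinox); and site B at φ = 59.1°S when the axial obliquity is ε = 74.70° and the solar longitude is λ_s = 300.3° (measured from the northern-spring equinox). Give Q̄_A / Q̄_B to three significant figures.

Q̄_A / Q̄_B ≈ 0.227

— Configuration A (φ=+4.4°):
Solar declination: sin δ = sin ε · sin λ_s = sin 74.70° × sin 72.4° = 0.91941, so δ = +66.840°.
cos H₀ = −tan(+4.4°) tan(+66.840°) = -0.1799, H₀ = 1.7517 rad.
Bracket: H₀ sin φ sin δ + cos φ cos δ sin H₀ = 1.7517×0.07672×0.91941 + 0.99705×0.39331×0.98369 = 0.123560 + 0.385754 = 0.509314.
Q̄ = (S₀/π) × [bracket] = (2581/π) × 0.509314 = 418.43 W/m².
— Configuration B (φ=-59.1°):
Solar declination: sin δ = sin ε · sin λ_s = sin 74.70° × sin 300.3° = -0.83279, so δ = -56.387°.
cos H₀ = −tan(-59.1°) tan(-56.387°) = -2.5136 ≤ −1 ⇒ polar day, H₀ = π.
Bracket: H₀ sin φ sin δ + cos φ cos δ sin H₀ = 3.1416×-0.85806×-0.83279 + 0.51354×0.55358×0.00000 = 2.244936 + 0.000000 = 2.244936.
Q̄ = (S₀/π) × [bracket] = (2581/π) × 2.244936 = 1844.3 W/m².
Ratio Q̄_A / Q̄_B = 418.43 / 1844.3 = 0.2269.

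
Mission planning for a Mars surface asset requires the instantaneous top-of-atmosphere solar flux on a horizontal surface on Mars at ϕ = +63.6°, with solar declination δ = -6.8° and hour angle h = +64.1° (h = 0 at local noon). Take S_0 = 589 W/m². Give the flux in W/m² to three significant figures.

cos θ_z = sin ϕ sin δ + cos ϕ cos δ cos h = -0.106056 + 0.192851 = 0.086795.
Flux = S_0 · cos θ_z = 589 × 0.086795 = 51.12 W/m².

51.1 W/m²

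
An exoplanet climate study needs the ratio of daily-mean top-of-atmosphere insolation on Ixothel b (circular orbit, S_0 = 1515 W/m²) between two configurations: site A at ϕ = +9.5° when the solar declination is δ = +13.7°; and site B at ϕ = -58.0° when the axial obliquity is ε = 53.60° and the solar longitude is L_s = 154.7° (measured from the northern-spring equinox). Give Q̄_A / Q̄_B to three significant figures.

— Configuration A (ϕ=+9.5°):
cos h₀ = −tan(+9.5°) tan(+13.700°) = -0.0408, h₀ = 1.6116 rad.
Bracket: h₀ sin ϕ sin δ + cos ϕ cos δ sin h₀ = 1.6116×0.16505×0.23684 + 0.98629×0.97155×0.99917 = 0.062998 + 0.957435 = 1.020433.
Q̄ = (S_0/π) × [bracket] = (1515/π) × 1.020433 = 492.09 W/m².
— Configuration B (ϕ=-58.0°):
Solar declination: sin δ = sin ε · sin L_s = sin 53.60° × sin 154.7° = 0.34398, so δ = +20.119°.
cos h₀ = −tan(-58.0°) tan(+20.119°) = 0.5863, h₀ = 0.9444 rad.
Bracket: h₀ sin ϕ sin δ + cos ϕ cos δ sin h₀ = 0.9444×-0.84805×0.34398 + 0.52992×0.93898×0.81013 = -0.275493 + 0.403108 = 0.127615.
Q̄ = (S_0/π) × [bracket] = (1515/π) × 0.127615 = 61.541 W/m².
Ratio Q̄_A / Q̄_B = 492.09 / 61.541 = 7.996.

Q̄_A / Q̄_B ≈ 8.00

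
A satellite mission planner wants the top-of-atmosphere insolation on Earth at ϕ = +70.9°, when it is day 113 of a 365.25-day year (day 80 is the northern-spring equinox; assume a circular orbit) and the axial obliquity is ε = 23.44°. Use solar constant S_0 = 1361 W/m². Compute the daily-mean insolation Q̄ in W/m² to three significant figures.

Solar longitude: L_s = 360° × (113 − 80)/365.25 = 32.526°.
sin δ = sin 23.44° × sin 32.526° = 0.21388, so δ = +12.350°.
cos h₀ = −tan(+70.9°) tan(+12.350°) = -0.6323, h₀ = 2.2553 rad.
Bracket: h₀ sin ϕ sin δ + cos ϕ cos δ sin h₀ = 2.2553×0.94495×0.21388 + 0.32722×0.97686×0.77474 = 0.455809 + 0.247644 = 0.703453.
Q̄ = (S_0/π) × [bracket] = (1361/π) × 0.703453 = 304.7 W/m².

Q̄ ≈ 305 W/m²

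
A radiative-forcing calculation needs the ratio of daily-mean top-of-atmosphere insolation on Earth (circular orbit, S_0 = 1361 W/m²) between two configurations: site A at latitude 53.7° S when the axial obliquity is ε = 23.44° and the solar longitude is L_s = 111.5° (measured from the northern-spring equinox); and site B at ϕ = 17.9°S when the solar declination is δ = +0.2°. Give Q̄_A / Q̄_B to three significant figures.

— Configuration A (ϕ=-53.7°):
Solar declination: sin δ = sin ε · sin L_s = sin 23.44° × sin 111.5° = 0.37011, so δ = +21.722°.
cos h₀ = −tan(-53.7°) tan(+21.722°) = 0.5424, h₀ = 0.9976 rad.
Bracket: h₀ sin ϕ sin δ + cos ϕ cos δ sin h₀ = 0.9976×-0.80593×0.37011 + 0.59201×0.92899×0.84015 = -0.297567 + 0.462058 = 0.164491.
Q̄ = (S_0/π) × [bracket] = (1361/π) × 0.164491 = 71.261 W/m².
— Configuration B (ϕ=-17.9°):
cos h₀ = −tan(-17.9°) tan(+0.200°) = 0.0011, h₀ = 1.5697 rad.
Bracket: h₀ sin ϕ sin δ + cos ϕ cos δ sin h₀ = 1.5697×-0.30736×0.00349 + 0.95159×0.99999×1.00000 = -0.001684 + 0.951580 = 0.949896.
Q̄ = (S_0/π) × [bracket] = (1361/π) × 0.949896 = 411.51 W/m².
Ratio Q̄_A / Q̄_B = 71.261 / 411.51 = 0.1732.

Q̄_A / Q̄_B ≈ 0.173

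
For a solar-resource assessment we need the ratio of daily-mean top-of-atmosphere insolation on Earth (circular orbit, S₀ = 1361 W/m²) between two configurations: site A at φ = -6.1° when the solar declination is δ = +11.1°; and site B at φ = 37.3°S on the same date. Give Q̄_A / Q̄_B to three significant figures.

— Configuration A (φ=-6.1°):
cos H₀ = −tan(-6.1°) tan(+11.100°) = 0.0210, H₀ = 1.5498 rad.
Bracket: H₀ sin φ sin δ + cos φ cos δ sin H₀ = 1.5498×-0.10626×0.19252 + 0.99434×0.98129×0.99978 = -0.031705 + 0.975521 = 0.943816.
Q̄ = (S₀/π) × [bracket] = (1361/π) × 0.943816 = 408.88 W/m².
— Configuration B (φ=-37.3°):
cos H₀ = −tan(-37.3°) tan(+11.100°) = 0.1495, H₀ = 1.4208 rad.
Bracket: H₀ sin φ sin δ + cos φ cos δ sin H₀ = 1.4208×-0.60599×0.19252 + 0.79547×0.98129×0.98877 = -0.165758 + 0.771821 = 0.606063.
Q̄ = (S₀/π) × [bracket] = (1361/π) × 0.606063 = 262.56 W/m².
Ratio Q̄_A / Q̄_B = 408.88 / 262.56 = 1.557.

Q̄_A / Q̄_B ≈ 1.56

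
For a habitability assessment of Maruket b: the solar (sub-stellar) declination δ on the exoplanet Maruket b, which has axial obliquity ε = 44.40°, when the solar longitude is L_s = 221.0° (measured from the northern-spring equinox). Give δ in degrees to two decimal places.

δ = -27.32°

sin δ = sin ε · sin L_s = sin 44.40° × sin 221.0° = -0.459020.
δ = arcsin(-0.459020) = -27.32°.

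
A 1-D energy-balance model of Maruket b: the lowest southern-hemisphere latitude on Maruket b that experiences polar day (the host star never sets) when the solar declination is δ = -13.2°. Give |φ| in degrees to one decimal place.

|φ| = 76.8°

Polar day requires cos H₀ = −tan φ tan δ ≤ −1, i.e. tan φ tan δ ≥ 1.
The boundary is |tan φ| · |tan δ| = 1, so |φ| = 90° − |δ| = 90° − 13.2° = 76.8° in the southern hemisphere.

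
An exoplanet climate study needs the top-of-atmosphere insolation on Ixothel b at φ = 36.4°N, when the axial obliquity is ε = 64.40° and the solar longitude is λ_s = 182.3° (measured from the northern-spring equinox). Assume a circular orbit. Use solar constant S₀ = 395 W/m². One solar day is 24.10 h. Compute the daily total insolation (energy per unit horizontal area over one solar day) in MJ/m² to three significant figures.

Solar declination: sin δ = sin ε · sin λ_s = sin 64.40° × sin 182.3° = -0.03619, so δ = -2.074°.
cos H₀ = −tan(+36.4°) tan(-2.074°) = 0.0267, H₀ = 1.5441 rad.
Bracket: H₀ sin φ sin δ + cos φ cos δ sin H₀ = 1.5441×0.59342×-0.03619 + 0.80489×0.99934×0.99964 = -0.033161 + 0.804069 = 0.770908.
Q̄ = (S₀/π) × [bracket] = (395/π) × 0.770908 = 96.928 W/m².
Daily total = Q̄ × 24.10 h × 3600 s/h = 96.928 × 24.10 × 3600 / 10⁶ = 8.409 MJ/m².

8.41 MJ/m²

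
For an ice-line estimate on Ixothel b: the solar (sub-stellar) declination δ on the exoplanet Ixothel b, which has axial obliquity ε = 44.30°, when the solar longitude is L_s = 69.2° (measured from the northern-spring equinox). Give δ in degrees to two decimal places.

δ = +40.76°

sin δ = sin ε · sin L_s = sin 44.30° × sin 69.2° = 0.652897.
δ = arcsin(0.652897) = +40.76°.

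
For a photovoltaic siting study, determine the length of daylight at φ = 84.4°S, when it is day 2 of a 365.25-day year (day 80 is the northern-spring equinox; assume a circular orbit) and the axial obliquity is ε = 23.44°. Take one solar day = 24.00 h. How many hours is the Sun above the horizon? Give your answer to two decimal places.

Solar longitude: λ_s = 360° × (2 − 80)/365.25 = -76.879°, i.e. -76.879° + 360° = 283.121°.
sin δ = sin 23.44° × sin 283.121° = -0.38740, so δ = -22.793°.
Sunrise equation: cos H₀ = −tan φ · tan δ = -4.2857 ≤ −1, so the Sun never sets (polar day) and H₀ = π.
Daylight = 2H₀/(2π) × 24.00 h = (3.1416/π) × 24.00 = 24.00 h.

24.00 h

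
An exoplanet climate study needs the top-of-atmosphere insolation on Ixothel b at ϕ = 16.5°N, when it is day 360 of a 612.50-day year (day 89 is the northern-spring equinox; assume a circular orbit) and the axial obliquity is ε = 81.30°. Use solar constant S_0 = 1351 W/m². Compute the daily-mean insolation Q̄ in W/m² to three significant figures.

Q̄ ≈ 456 W/m²

Solar longitude: L_s = 360° × (360 − 89)/612.50 = 159.282°.
sin δ = sin 81.30° × sin 159.282° = 0.34970, so δ = +20.469°.
cos h₀ = −tan(+16.5°) tan(+20.469°) = -0.1106, h₀ = 1.6816 rad.
Bracket: h₀ sin ϕ sin δ + cos ϕ cos δ sin h₀ = 1.6816×0.28402×0.34970 + 0.95882×0.93686×0.99387 = 0.167020 + 0.892774 = 1.059794.
Q̄ = (S_0/π) × [bracket] = (1351/π) × 1.059794 = 455.8 W/m².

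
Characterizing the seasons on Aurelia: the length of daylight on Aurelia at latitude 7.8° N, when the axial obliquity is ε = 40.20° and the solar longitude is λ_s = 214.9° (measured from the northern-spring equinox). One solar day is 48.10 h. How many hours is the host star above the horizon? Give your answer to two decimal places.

Solar declination: sin δ = sin ε · sin λ_s = sin 40.20° × sin 214.9° = -0.36930, so δ = -21.672°.
cos H₀ = −tan φ · tan δ = −tan(+7.8°) × tan(-21.672°) = 0.0544, so H₀ = 1.5163 rad = 86.88°.
Daylight = 2H₀/(2π) × 48.10 h = (1.5163/π) × 48.10 = 23.22 h.

23.22 h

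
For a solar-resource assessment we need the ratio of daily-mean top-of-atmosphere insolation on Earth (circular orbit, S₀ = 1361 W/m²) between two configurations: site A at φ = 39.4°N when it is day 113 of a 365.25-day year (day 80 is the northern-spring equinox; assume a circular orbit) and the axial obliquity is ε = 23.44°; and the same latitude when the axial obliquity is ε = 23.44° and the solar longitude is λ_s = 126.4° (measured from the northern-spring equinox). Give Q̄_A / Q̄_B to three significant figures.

— Configuration A (φ=+39.4°):
Solar longitude: λ_s = 360° × (113 − 80)/365.25 = 32.526°.
sin δ = sin 23.44° × sin 32.526° = 0.21388, so δ = +12.350°.
cos H₀ = −tan(+39.4°) tan(+12.350°) = -0.1798, H₀ = 1.7516 rad.
Bracket: H₀ sin φ sin δ + cos φ cos δ sin H₀ = 1.7516×0.63473×0.21388 + 0.77273×0.97686×0.98369 = 0.237790 + 0.742537 = 0.980327.
Q̄ = (S₀/π) × [bracket] = (1361/π) × 0.980327 = 424.70 W/m².
— Configuration B (φ=+39.4°):
Solar declination: sin δ = sin ε · sin λ_s = sin 23.44° × sin 126.4° = 0.32018, so δ = +18.674°.
cos H₀ = −tan(+39.4°) tan(+18.674°) = -0.2776, H₀ = 1.8521 rad.
Bracket: H₀ sin φ sin δ + cos φ cos δ sin H₀ = 1.8521×0.63473×0.32018 + 0.77273×0.94736×0.96069 = 0.376398 + 0.703276 = 1.079674.
Q̄ = (S₀/π) × [bracket] = (1361/π) × 1.079674 = 467.74 W/m².
Ratio Q̄_A / Q̄_B = 424.70 / 467.74 = 0.9080.

Q̄_A / Q̄_B ≈ 0.908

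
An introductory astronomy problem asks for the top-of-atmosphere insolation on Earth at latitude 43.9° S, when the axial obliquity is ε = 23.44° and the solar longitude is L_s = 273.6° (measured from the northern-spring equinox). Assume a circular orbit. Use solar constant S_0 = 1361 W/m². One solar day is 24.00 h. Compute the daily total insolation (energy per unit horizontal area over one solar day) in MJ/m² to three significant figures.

Solar declination: sin δ = sin ε · sin L_s = sin 23.44° × sin 273.6° = -0.39700, so δ = -23.391°.
cos h₀ = −tan(-43.9°) tan(-23.391°) = -0.4163, h₀ = 2.0001 rad.
Bracket: h₀ sin ϕ sin δ + cos ϕ cos δ sin h₀ = 2.0001×-0.69340×-0.39700 + 0.72055×0.91782×0.90925 = 0.550587 + 0.601319 = 1.151906.
Q̄ = (S_0/π) × [bracket] = (1361/π) × 1.151906 = 499.03 W/m².
Daily total = Q̄ × 24.00 h × 3600 s/h = 499.03 × 24.00 × 3600 / 10⁶ = 43.12 MJ/m².

43.1 MJ/m²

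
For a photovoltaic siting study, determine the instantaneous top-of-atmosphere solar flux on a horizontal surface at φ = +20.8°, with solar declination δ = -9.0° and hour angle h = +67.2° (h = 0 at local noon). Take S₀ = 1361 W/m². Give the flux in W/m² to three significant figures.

411 W/m²

cos θ_z = sin φ sin δ + cos φ cos δ cos h = -0.055551 + 0.357800 = 0.302249.
Flux = S₀ · cos θ_z = 1361 × 0.302249 = 411.4 W/m².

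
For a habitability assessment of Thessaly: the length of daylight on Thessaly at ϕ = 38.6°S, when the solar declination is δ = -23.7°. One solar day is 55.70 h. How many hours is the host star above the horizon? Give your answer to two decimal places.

cos h₀ = −tan ϕ · tan δ = −tan(-38.6°) × tan(-23.700°) = -0.3504, so h₀ = 1.9288 rad = 110.51°.
Daylight = 2h₀/(2π) × 55.70 h = (1.9288/π) × 55.70 = 34.20 h.

34.20 h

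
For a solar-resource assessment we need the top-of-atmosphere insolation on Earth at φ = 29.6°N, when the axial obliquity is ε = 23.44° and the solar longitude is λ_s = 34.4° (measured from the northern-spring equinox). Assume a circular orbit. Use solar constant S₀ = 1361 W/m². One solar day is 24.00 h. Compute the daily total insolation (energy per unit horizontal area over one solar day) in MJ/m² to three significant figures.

38.5 MJ/m²

Solar declination: sin δ = sin ε · sin λ_s = sin 23.44° × sin 34.4° = 0.22474, so δ = +12.987°.
cos H₀ = −tan(+29.6°) tan(+12.987°) = -0.1310, H₀ = 1.7022 rad.
Bracket: H₀ sin φ sin δ + cos φ cos δ sin H₀ = 1.7022×0.49394×0.22474 + 0.86949×0.97442×0.99138 = 0.188958 + 0.839945 = 1.028903.
Q̄ = (S₀/π) × [bracket] = (1361/π) × 1.028903 = 445.74 W/m².
Daily total = Q̄ × 24.00 h × 3600 s/h = 445.74 × 24.00 × 3600 / 10⁶ = 38.51 MJ/m².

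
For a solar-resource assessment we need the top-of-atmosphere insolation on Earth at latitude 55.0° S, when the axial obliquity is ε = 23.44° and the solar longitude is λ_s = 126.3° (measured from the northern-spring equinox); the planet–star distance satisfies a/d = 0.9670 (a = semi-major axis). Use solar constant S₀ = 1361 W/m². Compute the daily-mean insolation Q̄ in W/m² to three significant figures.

Q̄ ≈ 79.2 W/m²

Solar declination: sin δ = sin ε · sin λ_s = sin 23.44° × sin 126.3° = 0.32059, so δ = +18.699°.
cos H₀ = −tan(-55.0°) tan(+18.699°) = 0.4834, H₀ = 1.0663 rad.
Bracket: H₀ sin φ sin δ + cos φ cos δ sin H₀ = 1.0663×-0.81915×0.32059 + 0.57358×0.94722×0.87542 = -0.280022 + 0.475621 = 0.195599.
Inverse-square distance factor (a/d)² = 0.9670² = 0.935089.
Q̄ = (S₀/π) × 0.935089 × [bracket] = (1361/π) × 0.935089 × 0.195599 = 79.24 W/m².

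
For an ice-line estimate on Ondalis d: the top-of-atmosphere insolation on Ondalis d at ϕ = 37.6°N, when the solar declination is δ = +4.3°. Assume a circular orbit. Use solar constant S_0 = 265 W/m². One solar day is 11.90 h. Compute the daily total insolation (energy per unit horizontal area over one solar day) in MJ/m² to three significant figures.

cos h₀ = −tan(+37.6°) tan(+4.300°) = -0.0579, h₀ = 1.6287 rad.
Bracket: h₀ sin ϕ sin δ + cos ϕ cos δ sin h₀ = 1.6287×0.61015×0.07498 + 0.79229×0.99719×0.99832 = 0.074511 + 0.788736 = 0.863247.
Q̄ = (S_0/π) × [bracket] = (265/π) × 0.863247 = 72.817 W/m².
Daily total = Q̄ × 11.90 h × 3600 s/h = 72.817 × 11.90 × 3600 / 10⁶ = 3.119 MJ/m².

3.12 MJ/m²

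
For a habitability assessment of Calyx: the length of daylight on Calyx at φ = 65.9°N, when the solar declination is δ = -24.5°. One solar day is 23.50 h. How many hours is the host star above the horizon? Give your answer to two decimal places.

cos H₀ = −tan φ · tan δ = 1.0188 ≥ 1, so the host star never rises (polar night) and H₀ = 0.
Daylight = 2H₀/(2π) × 23.50 h = (0.0000/π) × 23.50 = 0.00 h.

0.00 h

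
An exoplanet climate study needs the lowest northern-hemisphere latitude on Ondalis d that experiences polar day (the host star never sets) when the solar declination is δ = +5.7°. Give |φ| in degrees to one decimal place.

Polar day requires cos H₀ = −tan φ tan δ ≤ −1, i.e. tan φ tan δ ≥ 1.
The boundary is |tan φ| · |tan δ| = 1, so |φ| = 90° − |δ| = 90° − 5.7° = 84.3° in the northern hemisphere.

|φ| = 84.3°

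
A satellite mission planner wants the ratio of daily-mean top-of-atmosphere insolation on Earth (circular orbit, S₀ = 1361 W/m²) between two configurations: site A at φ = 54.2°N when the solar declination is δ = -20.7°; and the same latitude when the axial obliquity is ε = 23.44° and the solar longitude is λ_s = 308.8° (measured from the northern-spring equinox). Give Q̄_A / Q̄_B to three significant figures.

— Configuration A (φ=+54.2°):
cos H₀ = −tan(+54.2°) tan(-20.700°) = 0.5239, H₀ = 1.0193 rad.
Bracket: H₀ sin φ sin δ + cos φ cos δ sin H₀ = 1.0193×0.81106×-0.35347 + 0.58496×0.93544×0.85176 = -0.292218 + 0.466079 = 0.173861.
Q̄ = (S₀/π) × [bracket] = (1361/π) × 0.173861 = 75.320 W/m².
— Configuration B (φ=+54.2°):
Solar declination: sin δ = sin ε · sin λ_s = sin 23.44° × sin 308.8° = -0.31001, so δ = -18.060°.
cos H₀ = −tan(+54.2°) tan(-18.060°) = 0.4521, H₀ = 1.1017 rad.
Bracket: H₀ sin φ sin δ + cos φ cos δ sin H₀ = 1.1017×0.81106×-0.31001 + 0.58496×0.95073×0.89196 = -0.277008 + 0.496054 = 0.219046.
Q̄ = (S₀/π) × [bracket] = (1361/π) × 0.219046 = 94.895 W/m².
Ratio Q̄_A / Q̄_B = 75.320 / 94.895 = 0.7937.

Q̄_A / Q̄_B ≈ 0.794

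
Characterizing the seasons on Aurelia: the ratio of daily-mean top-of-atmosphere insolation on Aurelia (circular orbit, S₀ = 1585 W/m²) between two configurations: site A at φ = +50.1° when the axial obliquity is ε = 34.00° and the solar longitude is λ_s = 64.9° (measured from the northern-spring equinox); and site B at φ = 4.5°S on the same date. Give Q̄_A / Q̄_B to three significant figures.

— Configuration A (φ=+50.1°):
Solar declination: sin δ = sin ε · sin λ_s = sin 34.00° × sin 64.9° = 0.50639, so δ = +30.424°.
cos H₀ = −tan(+50.1°) tan(+30.424°) = -0.7023, H₀ = 2.3495 rad.
Bracket: H₀ sin φ sin δ + cos φ cos δ sin H₀ = 2.3495×0.76717×0.50639 + 0.64145×0.86231×0.71184 = 0.912751 + 0.393739 = 1.306490.
Q̄ = (S₀/π) × [bracket] = (1585/π) × 1.306490 = 659.15 W/m².
— Configuration B (φ=-4.5°):
cos H₀ = −tan(-4.5°) tan(+30.424°) = 0.0462, H₀ = 1.5246 rad.
Bracket: H₀ sin φ sin δ + cos φ cos δ sin H₀ = 1.5246×-0.07846×0.50639 + 0.99692×0.86231×0.99893 = -0.060574 + 0.858734 = 0.798160.
Q̄ = (S₀/π) × [bracket] = (1585/π) × 0.798160 = 402.69 W/m².
Ratio Q̄_A / Q̄_B = 659.15 / 402.69 = 1.637.

Q̄_A / Q̄_B ≈ 1.64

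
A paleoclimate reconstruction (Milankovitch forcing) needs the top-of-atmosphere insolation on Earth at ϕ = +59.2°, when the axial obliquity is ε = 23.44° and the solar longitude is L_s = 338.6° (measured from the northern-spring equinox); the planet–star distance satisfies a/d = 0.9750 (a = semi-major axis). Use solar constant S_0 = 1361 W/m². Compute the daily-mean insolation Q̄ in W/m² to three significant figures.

Solar declination: sin δ = sin ε · sin L_s = sin 23.44° × sin 338.6° = -0.14514, so δ = -8.346°.
cos h₀ = −tan(+59.2°) tan(-8.346°) = 0.2461, h₀ = 1.3222 rad.
Bracket: h₀ sin ϕ sin δ + cos ϕ cos δ sin h₀ = 1.3222×0.85896×-0.14514 + 0.51204×0.98941×0.96925 = -0.164838 + 0.491039 = 0.326201.
Inverse-square distance factor (a/d)² = 0.9750² = 0.950625.
Q̄ = (S_0/π) × 0.950625 × [bracket] = (1361/π) × 0.950625 × 0.326201 = 134.3 W/m².

Q̄ ≈ 134 W/m²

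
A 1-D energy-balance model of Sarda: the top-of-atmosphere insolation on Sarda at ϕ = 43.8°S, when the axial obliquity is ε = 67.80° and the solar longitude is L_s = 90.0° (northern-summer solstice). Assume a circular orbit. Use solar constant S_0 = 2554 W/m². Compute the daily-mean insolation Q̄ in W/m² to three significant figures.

Solar declination: sin δ = sin ε · sin L_s = sin 67.80° × sin 90.0° = 0.92587, so δ = +67.800°.
cos h₀ = −tan(-43.8°) tan(+67.800°) = 2.3499 ≥ 1 ⇒ polar night, h₀ = 0 and Q̄ = 0.

Q̄ ≈ 0.00 W/m²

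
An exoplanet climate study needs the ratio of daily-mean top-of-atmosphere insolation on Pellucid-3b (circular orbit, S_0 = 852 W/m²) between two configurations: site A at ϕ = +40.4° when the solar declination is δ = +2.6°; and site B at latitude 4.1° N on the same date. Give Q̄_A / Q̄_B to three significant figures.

Q̄_A / Q̄_B ≈ 0.806

— Configuration A (ϕ=+40.4°):
cos h₀ = −tan(+40.4°) tan(+2.600°) = -0.0386, h₀ = 1.6095 rad.
Bracket: h₀ sin ϕ sin δ + cos ϕ cos δ sin h₀ = 1.6095×0.64812×0.04536 + 0.76154×0.99897×0.99925 = 0.047317 + 0.760185 = 0.807502.
Q̄ = (S_0/π) × [bracket] = (852/π) × 0.807502 = 218.99 W/m².
— Configuration B (ϕ=+4.1°):
cos h₀ = −tan(+4.1°) tan(+2.600°) = -0.0033, h₀ = 1.5741 rad.
Bracket: h₀ sin ϕ sin δ + cos ϕ cos δ sin h₀ = 1.5741×0.07150×0.04536 + 0.99744×0.99897×0.99999 = 0.005105 + 0.996403 = 1.001508.
Q̄ = (S_0/π) × [bracket] = (852/π) × 1.001508 = 271.61 W/m².
Ratio Q̄_A / Q̄_B = 218.99 / 271.61 = 0.8063.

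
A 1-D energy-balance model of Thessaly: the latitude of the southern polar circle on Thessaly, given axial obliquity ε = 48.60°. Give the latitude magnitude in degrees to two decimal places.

The polar circle is the lowest latitude that experiences at least one full rotation of continuous darkness at the northern-summer solstice; it lies at |φ| = 90° − ε = 90° − 48.60° = 41.40°.

41.40°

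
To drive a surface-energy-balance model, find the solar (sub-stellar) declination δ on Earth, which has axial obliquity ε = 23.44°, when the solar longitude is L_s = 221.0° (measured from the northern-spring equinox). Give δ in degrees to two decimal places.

δ = -15.13°

sin δ = sin ε · sin L_s = sin 23.44° × sin 221.0° = -0.260973.
δ = arcsin(-0.260973) = -15.13°.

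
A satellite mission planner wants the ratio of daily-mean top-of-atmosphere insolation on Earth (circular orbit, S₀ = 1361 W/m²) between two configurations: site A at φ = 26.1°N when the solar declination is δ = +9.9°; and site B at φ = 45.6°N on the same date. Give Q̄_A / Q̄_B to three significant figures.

Q̄_A / Q̄_B ≈ 1.13

— Configuration A (φ=+26.1°):
cos H₀ = −tan(+26.1°) tan(+9.900°) = -0.0855, H₀ = 1.6564 rad.
Bracket: H₀ sin φ sin δ + cos φ cos δ sin H₀ = 1.6564×0.43994×0.17193 + 0.89803×0.98511×0.99634 = 0.125288 + 0.881420 = 1.006708.
Q̄ = (S₀/π) × [bracket] = (1361/π) × 1.006708 = 436.13 W/m².
— Configuration B (φ=+45.6°):
cos H₀ = −tan(+45.6°) tan(+9.900°) = -0.1782, H₀ = 1.7500 rad.
Bracket: H₀ sin φ sin δ + cos φ cos δ sin H₀ = 1.7500×0.71447×0.17193 + 0.69966×0.98511×0.98399 = 0.214968 + 0.678207 = 0.893175.
Q̄ = (S₀/π) × [bracket] = (1361/π) × 0.893175 = 386.94 W/m².
Ratio Q̄_A / Q̄_B = 436.13 / 386.94 = 1.127.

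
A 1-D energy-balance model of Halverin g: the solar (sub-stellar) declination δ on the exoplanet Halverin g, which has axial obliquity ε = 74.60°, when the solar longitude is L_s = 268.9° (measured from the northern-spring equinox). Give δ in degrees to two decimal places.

δ = -74.56°

sin δ = sin ε · sin L_s = sin 74.60° × sin 268.9° = -0.963918.
δ = arcsin(-0.963918) = -74.56°.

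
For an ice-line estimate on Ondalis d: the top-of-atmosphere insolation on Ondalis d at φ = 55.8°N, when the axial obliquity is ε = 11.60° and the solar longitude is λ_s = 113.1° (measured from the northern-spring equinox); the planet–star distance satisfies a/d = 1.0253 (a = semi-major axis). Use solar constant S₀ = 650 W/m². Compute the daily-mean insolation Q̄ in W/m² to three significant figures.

Solar declination: sin δ = sin ε · sin λ_s = sin 11.60° × sin 113.1° = 0.18496, so δ = +10.659°.
cos H₀ = −tan(+55.8°) tan(+10.659°) = -0.2769, H₀ = 1.8514 rad.
Bracket: H₀ sin φ sin δ + cos φ cos δ sin H₀ = 1.8514×0.82708×0.18496 + 0.56208×0.98275×0.96089 = 0.283221 + 0.530780 = 0.814001.
Inverse-square distance factor (a/d)² = 1.0253² = 1.051240.
Q̄ = (S₀/π) × 1.051240 × [bracket] = (650/π) × 1.051240 × 0.814001 = 177.0 W/m².

Q̄ ≈ 177 W/m²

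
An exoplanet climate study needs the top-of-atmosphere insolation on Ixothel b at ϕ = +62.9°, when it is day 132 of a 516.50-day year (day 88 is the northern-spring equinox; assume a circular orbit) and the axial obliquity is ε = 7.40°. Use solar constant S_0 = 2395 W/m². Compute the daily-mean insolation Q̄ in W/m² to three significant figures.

Q̄ ≈ 419 W/m²

Solar longitude: L_s = 360° × (132 − 88)/516.50 = 30.668°.
sin δ = sin 7.40° × sin 30.668° = 0.06569, so δ = +3.767°.
cos h₀ = −tan(+62.9°) tan(+3.767°) = -0.1287, h₀ = 1.6998 rad.
Bracket: h₀ sin ϕ sin δ + cos ϕ cos δ sin h₀ = 1.6998×0.89021×0.06569 + 0.45554×0.99784×0.99169 = 0.099401 + 0.450779 = 0.550180.
Q̄ = (S_0/π) × [bracket] = (2395/π) × 0.550180 = 419.4 W/m².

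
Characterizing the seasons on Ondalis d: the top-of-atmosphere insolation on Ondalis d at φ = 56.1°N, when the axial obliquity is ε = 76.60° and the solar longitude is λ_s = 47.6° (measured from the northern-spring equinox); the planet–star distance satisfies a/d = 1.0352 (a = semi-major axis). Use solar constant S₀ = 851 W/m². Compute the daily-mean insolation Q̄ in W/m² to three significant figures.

Solar declination: sin δ = sin ε · sin λ_s = sin 76.60° × sin 47.6° = 0.71835, so δ = +45.919°.
cos H₀ = −tan(+56.1°) tan(+45.919°) = -1.5367 ≤ −1 ⇒ polar day, H₀ = π.
Bracket: H₀ sin φ sin δ + cos φ cos δ sin H₀ = 3.1416×0.83001×0.71835 + 0.55775×0.69568×0.00000 = 1.873140 + 0.000000 = 1.873140.
Inverse-square distance factor (a/d)² = 1.0352² = 1.071639.
Q̄ = (S₀/π) × 1.071639 × [bracket] = (851/π) × 1.071639 × 1.873140 = 543.7 W/m².

Q̄ ≈ 544 W/m²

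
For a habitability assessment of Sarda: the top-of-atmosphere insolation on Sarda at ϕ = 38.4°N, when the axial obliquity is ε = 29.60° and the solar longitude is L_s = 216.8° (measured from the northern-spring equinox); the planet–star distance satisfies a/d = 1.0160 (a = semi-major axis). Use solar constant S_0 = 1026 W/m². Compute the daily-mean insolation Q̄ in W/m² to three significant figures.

Q̄ ≈ 163 W/m²

Solar declination: sin δ = sin ε · sin L_s = sin 29.60° × sin 216.8° = -0.29588, so δ = -17.210°.
cos h₀ = −tan(+38.4°) tan(-17.210°) = 0.2455, h₀ = 1.3228 rad.
Bracket: h₀ sin ϕ sin δ + cos ϕ cos δ sin h₀ = 1.3228×0.62115×-0.29588 + 0.78369×0.95522×0.96939 = -0.243112 + 0.725682 = 0.482570.
Inverse-square distance factor (a/d)² = 1.0160² = 1.032256.
Q̄ = (S_0/π) × 1.032256 × [bracket] = (1026/π) × 1.032256 × 0.482570 = 162.7 W/m².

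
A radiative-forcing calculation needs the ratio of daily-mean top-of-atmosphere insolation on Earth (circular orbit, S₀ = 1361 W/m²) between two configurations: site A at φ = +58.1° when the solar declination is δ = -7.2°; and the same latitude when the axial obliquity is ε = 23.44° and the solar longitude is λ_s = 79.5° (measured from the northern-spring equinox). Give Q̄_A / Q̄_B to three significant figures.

— Configuration A (φ=+58.1°):
cos H₀ = −tan(+58.1°) tan(-7.200°) = 0.2030, H₀ = 1.3664 rad.
Bracket: H₀ sin φ sin δ + cos φ cos δ sin H₀ = 1.3664×0.84897×-0.12533 + 0.52844×0.99211×0.97919 = -0.145387 + 0.513361 = 0.367974.
Q̄ = (S₀/π) × [bracket] = (1361/π) × 0.367974 = 159.41 W/m².
— Configuration B (φ=+58.1°):
Solar declination: sin δ = sin ε · sin λ_s = sin 23.44° × sin 79.5° = 0.39113, so δ = +23.025°.
cos H₀ = −tan(+58.1°) tan(+23.025°) = -0.6828, H₀ = 2.3223 rad.
Bracket: H₀ sin φ sin δ + cos φ cos δ sin H₀ = 2.3223×0.84897×0.39113 + 0.52844×0.92034×0.73064 = 0.771137 + 0.355343 = 1.126480.
Q̄ = (S₀/π) × [bracket] = (1361/π) × 1.126480 = 488.01 W/m².
Ratio Q̄_A / Q̄_B = 159.41 / 488.01 = 0.3267.

Q̄_A / Q̄_B ≈ 0.327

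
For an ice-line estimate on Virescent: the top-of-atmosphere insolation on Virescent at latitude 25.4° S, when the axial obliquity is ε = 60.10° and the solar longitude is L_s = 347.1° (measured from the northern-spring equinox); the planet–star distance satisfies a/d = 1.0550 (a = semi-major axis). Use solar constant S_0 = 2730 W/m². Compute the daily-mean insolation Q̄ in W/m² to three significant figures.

Solar declination: sin δ = sin ε · sin L_s = sin 60.10° × sin 347.1° = -0.19353, so δ = -11.159°.
cos h₀ = −tan(-25.4°) tan(-11.159°) = -0.0937, h₀ = 1.6646 rad.
Bracket: h₀ sin ϕ sin δ + cos ϕ cos δ sin h₀ = 1.6646×-0.42894×-0.19353 + 0.90334×0.98109×0.99560 = 0.138183 + 0.882358 = 1.020541.
Inverse-square distance factor (a/d)² = 1.0550² = 1.113025.
Q̄ = (S_0/π) × 1.113025 × [bracket] = (2730/π) × 1.113025 × 1.020541 = 987.1 W/m².

Q̄ ≈ 987 W/m²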